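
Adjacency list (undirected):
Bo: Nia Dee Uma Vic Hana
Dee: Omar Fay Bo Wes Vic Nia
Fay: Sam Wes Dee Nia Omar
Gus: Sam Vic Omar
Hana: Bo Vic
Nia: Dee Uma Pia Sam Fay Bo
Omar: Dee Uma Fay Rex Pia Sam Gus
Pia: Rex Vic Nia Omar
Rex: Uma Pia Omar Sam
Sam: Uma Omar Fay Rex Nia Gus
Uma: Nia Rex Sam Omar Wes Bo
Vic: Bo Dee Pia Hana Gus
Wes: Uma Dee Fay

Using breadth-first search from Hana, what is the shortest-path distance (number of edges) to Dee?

Level 0: Hana
Level 1: Bo, Vic
Level 2: Dee, Gus, Nia, Pia, Uma
Level 3: Fay, Omar, Rex, Sam, Wes
Dee first appears at level 2.

2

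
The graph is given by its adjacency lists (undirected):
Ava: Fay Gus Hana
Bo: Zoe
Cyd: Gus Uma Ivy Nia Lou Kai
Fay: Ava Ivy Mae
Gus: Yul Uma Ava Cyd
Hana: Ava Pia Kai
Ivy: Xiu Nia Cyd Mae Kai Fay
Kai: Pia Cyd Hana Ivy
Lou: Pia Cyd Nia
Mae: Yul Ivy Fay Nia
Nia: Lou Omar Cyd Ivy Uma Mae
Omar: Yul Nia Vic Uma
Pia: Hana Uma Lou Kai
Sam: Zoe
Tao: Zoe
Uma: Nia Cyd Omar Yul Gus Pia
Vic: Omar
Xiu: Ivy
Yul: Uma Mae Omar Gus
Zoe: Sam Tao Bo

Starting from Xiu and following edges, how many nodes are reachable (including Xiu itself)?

BFS from Xiu visits: Xiu, Ivy, Nia, Mae, Kai, Fay, Cyd, Uma, Omar, Lou, Yul, Pia, Hana, Ava, Gus, Vic
Reachable nodes: 16 of 20 total.

16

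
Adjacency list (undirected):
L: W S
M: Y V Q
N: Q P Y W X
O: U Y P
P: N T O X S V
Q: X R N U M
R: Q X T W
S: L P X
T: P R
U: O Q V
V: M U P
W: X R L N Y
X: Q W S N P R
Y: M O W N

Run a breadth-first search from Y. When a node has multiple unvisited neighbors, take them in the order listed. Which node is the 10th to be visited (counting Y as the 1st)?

Visit Y; enqueue M, O, W, N → queue [M, O, W, N]
Visit M; enqueue V, Q → queue [O, W, N, V, Q]
Visit O; enqueue U, P → queue [W, N, V, Q, U, P]
Visit W; enqueue X, R, L → queue [N, V, Q, U, P, X, R, L]
Visit N → queue [V, Q, U, P, X, R, L]
Visit V → queue [Q, U, P, X, R, L]
Visit Q → queue [U, P, X, R, L]
Visit U → queue [P, X, R, L]
Visit P; enqueue T, S → queue [X, R, L, T, S]
Visit X → queue [R, L, T, S]
Visit R → queue [L, T, S]
Visit L → queue [T, S]
Visit T → queue [S]
Visit S → queue []

Visit order: Y, M, O, W, N, V, Q, U, P, X, R, L, T, S

X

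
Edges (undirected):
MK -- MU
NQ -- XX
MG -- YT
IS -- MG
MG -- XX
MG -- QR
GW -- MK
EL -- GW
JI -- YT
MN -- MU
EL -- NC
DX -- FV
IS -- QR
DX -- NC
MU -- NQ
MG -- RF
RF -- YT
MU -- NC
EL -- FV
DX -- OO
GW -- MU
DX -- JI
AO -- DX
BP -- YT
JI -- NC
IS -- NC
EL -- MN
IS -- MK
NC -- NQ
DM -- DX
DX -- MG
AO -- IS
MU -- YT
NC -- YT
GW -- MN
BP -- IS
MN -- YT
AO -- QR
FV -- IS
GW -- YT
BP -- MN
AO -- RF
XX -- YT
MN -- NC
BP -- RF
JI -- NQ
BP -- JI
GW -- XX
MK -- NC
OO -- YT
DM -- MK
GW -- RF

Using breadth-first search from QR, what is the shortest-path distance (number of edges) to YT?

2

Level 0: QR
Level 1: AO, IS, MG
Level 2: BP, DX, FV, MK, NC, RF, XX, YT
Level 3: DM, EL, GW, JI, MN, MU, NQ, OO
YT first appears at level 2.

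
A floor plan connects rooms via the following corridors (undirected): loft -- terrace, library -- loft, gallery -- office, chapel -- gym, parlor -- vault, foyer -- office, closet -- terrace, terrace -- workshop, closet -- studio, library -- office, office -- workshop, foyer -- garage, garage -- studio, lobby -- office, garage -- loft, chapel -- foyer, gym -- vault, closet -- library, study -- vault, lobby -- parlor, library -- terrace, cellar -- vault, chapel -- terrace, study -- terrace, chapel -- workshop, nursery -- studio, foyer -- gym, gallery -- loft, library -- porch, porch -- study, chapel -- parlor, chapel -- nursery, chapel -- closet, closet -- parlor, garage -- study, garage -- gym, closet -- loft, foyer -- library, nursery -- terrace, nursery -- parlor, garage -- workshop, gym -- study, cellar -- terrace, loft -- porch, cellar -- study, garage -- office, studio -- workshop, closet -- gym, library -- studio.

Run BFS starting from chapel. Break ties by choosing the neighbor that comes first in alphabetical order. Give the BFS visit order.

Visit chapel; enqueue closet, foyer, gym, nursery, parlor, terrace, workshop → queue [closet, foyer, gym, nursery, parlor, terrace, workshop]
Visit closet; enqueue library, loft, studio → queue [foyer, gym, nursery, parlor, terrace, workshop, library, loft, studio]
Visit foyer; enqueue garage, office → queue [gym, nursery, parlor, terrace, workshop, library, loft, studio, garage, office]
Visit gym; enqueue study, vault → queue [nursery, parlor, terrace, workshop, library, loft, studio, garage, office, study, vault]
Visit nursery → queue [parlor, terrace, workshop, library, loft, studio, garage, office, study, vault]
Visit parlor; enqueue lobby → queue [terrace, workshop, library, loft, studio, garage, office, study, vault, lobby]
Visit terrace; enqueue cellar → queue [workshop, library, loft, studio, garage, office, study, vault, lobby, cellar]
Visit workshop → queue [library, loft, studio, garage, office, study, vault, lobby, cellar]
Visit library; enqueue porch → queue [loft, studio, garage, office, study, vault, lobby, cellar, porch]
Visit loft; enqueue gallery → queue [studio, garage, office, study, vault, lobby, cellar, porch, gallery]
Visit studio → queue [garage, office, study, vault, lobby, cellar, porch, gallery]
Visit garage → queue [office, study, vault, lobby, cellar, porch, gallery]
Visit office → queue [study, vault, lobby, cellar, porch, gallery]
Visit study → queue [vault, lobby, cellar, porch, gallery]
Visit vault → queue [lobby, cellar, porch, gallery]
Visit lobby → queue [cellar, porch, gallery]
Visit cellar → queue [porch, gallery]
Visit porch → queue [gallery]
Visit gallery → queue []

chapel, closet, foyer, gym, nursery, parlor, terrace, workshop, library, loft, studio, garage, office, study, vault, lobby, cellar, porch, gallery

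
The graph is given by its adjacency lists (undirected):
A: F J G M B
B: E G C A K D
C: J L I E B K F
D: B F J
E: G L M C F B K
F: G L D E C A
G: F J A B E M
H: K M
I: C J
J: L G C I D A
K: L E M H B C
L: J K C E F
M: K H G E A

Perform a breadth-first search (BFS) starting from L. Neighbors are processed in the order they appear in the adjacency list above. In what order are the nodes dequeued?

Visit L; enqueue J, K, C, E, F → queue [J, K, C, E, F]
Visit J; enqueue G, I, D, A → queue [K, C, E, F, G, I, D, A]
Visit K; enqueue M, H, B → queue [C, E, F, G, I, D, A, M, H, B]
Visit C → queue [E, F, G, I, D, A, M, H, B]
Visit E → queue [F, G, I, D, A, M, H, B]
Visit F → queue [G, I, D, A, M, H, B]
Visit G → queue [I, D, A, M, H, B]
Visit I → queue [D, A, M, H, B]
Visit D → queue [A, M, H, B]
Visit A → queue [M, H, B]
Visit M → queue [H, B]
Visit H → queue [B]
Visit B → queue []

L J K C E F G I D A M H B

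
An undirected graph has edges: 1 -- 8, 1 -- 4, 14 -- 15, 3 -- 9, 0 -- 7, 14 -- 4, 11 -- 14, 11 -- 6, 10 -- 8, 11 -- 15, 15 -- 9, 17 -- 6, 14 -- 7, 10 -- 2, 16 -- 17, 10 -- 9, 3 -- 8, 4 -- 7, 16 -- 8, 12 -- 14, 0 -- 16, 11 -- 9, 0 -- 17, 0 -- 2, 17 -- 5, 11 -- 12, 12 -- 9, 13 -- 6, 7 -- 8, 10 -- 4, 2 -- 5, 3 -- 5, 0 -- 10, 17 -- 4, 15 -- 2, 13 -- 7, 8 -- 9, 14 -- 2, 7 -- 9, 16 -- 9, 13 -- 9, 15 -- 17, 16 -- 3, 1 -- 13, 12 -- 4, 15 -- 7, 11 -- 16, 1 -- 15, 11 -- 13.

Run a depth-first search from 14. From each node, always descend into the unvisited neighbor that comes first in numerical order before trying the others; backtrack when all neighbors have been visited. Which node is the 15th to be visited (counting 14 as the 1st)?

12

Visit 14
14 → 2
2 → 0
0 → 7
7 → 4
4 → 1
1 → 8
8 → 3
3 → 5
5 → 17
17 → 6
6 → 11
11 → 9
9 → 10
9 → 12
9 → 13
9 → 15
9 → 16

Visit order: 14, 2, 0, 7, 4, 1, 8, 3, 5, 17, 6, 11, 9, 10, 12, 13, 15, 16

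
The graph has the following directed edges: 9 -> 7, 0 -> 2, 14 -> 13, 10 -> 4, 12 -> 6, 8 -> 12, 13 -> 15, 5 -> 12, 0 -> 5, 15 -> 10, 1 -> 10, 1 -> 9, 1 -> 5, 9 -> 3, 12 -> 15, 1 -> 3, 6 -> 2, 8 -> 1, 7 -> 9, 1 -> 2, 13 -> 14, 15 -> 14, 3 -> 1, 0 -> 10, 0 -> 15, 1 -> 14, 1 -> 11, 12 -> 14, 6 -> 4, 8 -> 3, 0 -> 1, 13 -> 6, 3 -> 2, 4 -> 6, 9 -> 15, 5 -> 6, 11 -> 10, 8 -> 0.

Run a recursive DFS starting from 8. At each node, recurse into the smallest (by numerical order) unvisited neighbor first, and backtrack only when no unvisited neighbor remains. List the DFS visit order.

8, 0, 1, 2, 3, 5, 6, 4, 12, 14, 13, 15, 10, 9, 7, 11

Visit 8
8 → 0
0 → 1
1 → 2
1 → 3
1 → 5
5 → 6
6 → 4
5 → 12
12 → 14
14 → 13
13 → 15
15 → 10
1 → 9
9 → 7
1 → 11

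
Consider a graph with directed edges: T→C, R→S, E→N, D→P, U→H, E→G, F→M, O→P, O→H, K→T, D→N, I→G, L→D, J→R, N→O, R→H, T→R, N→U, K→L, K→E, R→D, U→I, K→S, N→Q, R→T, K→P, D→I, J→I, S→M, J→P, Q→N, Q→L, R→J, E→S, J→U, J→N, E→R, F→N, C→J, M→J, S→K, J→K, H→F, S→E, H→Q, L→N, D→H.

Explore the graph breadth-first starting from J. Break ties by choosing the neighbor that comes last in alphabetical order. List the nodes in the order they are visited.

J -> U -> R -> P -> N -> K -> I -> H -> T -> S -> D -> Q -> O -> L -> E -> G -> F -> C -> M

Visit J; enqueue U, R, P, N, K, I → queue [U, R, P, N, K, I]
Visit U; enqueue H → queue [R, P, N, K, I, H]
Visit R; enqueue T, S, D → queue [P, N, K, I, H, T, S, D]
Visit P → queue [N, K, I, H, T, S, D]
Visit N; enqueue Q, O → queue [K, I, H, T, S, D, Q, O]
Visit K; enqueue L, E → queue [I, H, T, S, D, Q, O, L, E]
Visit I; enqueue G → queue [H, T, S, D, Q, O, L, E, G]
Visit H; enqueue F → queue [T, S, D, Q, O, L, E, G, F]
Visit T; enqueue C → queue [S, D, Q, O, L, E, G, F, C]
Visit S; enqueue M → queue [D, Q, O, L, E, G, F, C, M]
Visit D → queue [Q, O, L, E, G, F, C, M]
Visit Q → queue [O, L, E, G, F, C, M]
Visit O → queue [L, E, G, F, C, M]
Visit L → queue [E, G, F, C, M]
Visit E → queue [G, F, C, M]
Visit G → queue [F, C, M]
Visit F → queue [C, M]
Visit C → queue [M]
Visit M → queue []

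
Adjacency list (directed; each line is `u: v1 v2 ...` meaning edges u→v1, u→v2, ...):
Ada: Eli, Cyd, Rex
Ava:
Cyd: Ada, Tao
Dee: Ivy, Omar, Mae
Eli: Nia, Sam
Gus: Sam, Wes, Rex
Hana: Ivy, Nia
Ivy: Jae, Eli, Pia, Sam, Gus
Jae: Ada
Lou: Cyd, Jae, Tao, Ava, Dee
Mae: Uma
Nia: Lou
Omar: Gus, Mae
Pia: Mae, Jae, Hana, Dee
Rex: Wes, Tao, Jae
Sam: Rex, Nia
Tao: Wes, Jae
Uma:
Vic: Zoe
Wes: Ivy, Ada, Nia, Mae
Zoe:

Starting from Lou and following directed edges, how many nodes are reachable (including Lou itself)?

19

BFS from Lou visits: Lou, Ava, Cyd, Dee, Jae, Tao, Ada, Ivy, Mae, Omar, Wes, Eli, Rex, Gus, Pia, Sam, Uma, Nia, Hana
Reachable nodes: 19 of 21 total.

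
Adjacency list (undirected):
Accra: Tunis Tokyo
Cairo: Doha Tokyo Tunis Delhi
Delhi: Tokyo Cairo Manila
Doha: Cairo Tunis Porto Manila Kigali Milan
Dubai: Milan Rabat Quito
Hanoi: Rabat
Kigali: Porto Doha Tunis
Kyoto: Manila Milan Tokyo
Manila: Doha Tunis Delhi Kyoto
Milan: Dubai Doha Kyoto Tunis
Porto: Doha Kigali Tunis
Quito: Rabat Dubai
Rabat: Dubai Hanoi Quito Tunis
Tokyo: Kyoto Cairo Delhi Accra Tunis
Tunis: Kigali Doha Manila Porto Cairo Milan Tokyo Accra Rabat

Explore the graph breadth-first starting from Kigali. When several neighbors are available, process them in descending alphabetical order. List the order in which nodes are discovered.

Kigali, Tunis, Porto, Doha, Tokyo, Rabat, Milan, Manila, Cairo, Accra, Kyoto, Delhi, Quito, Hanoi, Dubai

Visit Kigali; enqueue Tunis, Porto, Doha → queue [Tunis, Porto, Doha]
Visit Tunis; enqueue Tokyo, Rabat, Milan, Manila, Cairo, Accra → queue [Porto, Doha, Tokyo, Rabat, Milan, Manila, Cairo, Accra]
Visit Porto → queue [Doha, Tokyo, Rabat, Milan, Manila, Cairo, Accra]
Visit Doha → queue [Tokyo, Rabat, Milan, Manila, Cairo, Accra]
Visit Tokyo; enqueue Kyoto, Delhi → queue [Rabat, Milan, Manila, Cairo, Accra, Kyoto, Delhi]
Visit Rabat; enqueue Quito, Hanoi, Dubai → queue [Milan, Manila, Cairo, Accra, Kyoto, Delhi, Quito, Hanoi, Dubai]
Visit Milan → queue [Manila, Cairo, Accra, Kyoto, Delhi, Quito, Hanoi, Dubai]
Visit Manila → queue [Cairo, Accra, Kyoto, Delhi, Quito, Hanoi, Dubai]
Visit Cairo → queue [Accra, Kyoto, Delhi, Quito, Hanoi, Dubai]
Visit Accra → queue [Kyoto, Delhi, Quito, Hanoi, Dubai]
Visit Kyoto → queue [Delhi, Quito, Hanoi, Dubai]
Visit Delhi → queue [Quito, Hanoi, Dubai]
Visit Quito → queue [Hanoi, Dubai]
Visit Hanoi → queue [Dubai]
Visit Dubai → queue []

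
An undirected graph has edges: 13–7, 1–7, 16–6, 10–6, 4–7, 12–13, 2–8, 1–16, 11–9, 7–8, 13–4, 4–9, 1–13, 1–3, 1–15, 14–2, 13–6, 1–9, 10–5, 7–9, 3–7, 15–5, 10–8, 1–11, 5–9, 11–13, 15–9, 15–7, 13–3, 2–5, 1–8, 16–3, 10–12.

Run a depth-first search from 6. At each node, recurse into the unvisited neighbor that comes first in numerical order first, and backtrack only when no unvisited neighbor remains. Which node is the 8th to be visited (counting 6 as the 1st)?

7

Visit 6
6 → 10
10 → 5
5 → 2
2 → 8
8 → 1
1 → 3
3 → 7
7 → 4
4 → 9
9 → 11
11 → 13
13 → 12
9 → 15
3 → 16
2 → 14

Visit order: 6, 10, 5, 2, 8, 1, 3, 7, 4, 9, 11, 13, 12, 15, 16, 14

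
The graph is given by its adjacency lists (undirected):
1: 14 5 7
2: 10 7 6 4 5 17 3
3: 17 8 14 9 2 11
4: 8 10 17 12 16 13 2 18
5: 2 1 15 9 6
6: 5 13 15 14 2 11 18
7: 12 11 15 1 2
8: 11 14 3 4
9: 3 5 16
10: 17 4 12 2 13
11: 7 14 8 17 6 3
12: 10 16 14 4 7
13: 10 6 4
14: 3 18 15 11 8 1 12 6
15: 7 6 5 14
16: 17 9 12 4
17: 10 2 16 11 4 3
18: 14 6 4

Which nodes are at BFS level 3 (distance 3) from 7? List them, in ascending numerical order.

Level 0: 7
Level 1: 1, 2, 11, 12, 15
Level 2: 3, 4, 5, 6, 8, 10, 14, 16, 17
Level 3: 9, 13, 18

9, 13, 18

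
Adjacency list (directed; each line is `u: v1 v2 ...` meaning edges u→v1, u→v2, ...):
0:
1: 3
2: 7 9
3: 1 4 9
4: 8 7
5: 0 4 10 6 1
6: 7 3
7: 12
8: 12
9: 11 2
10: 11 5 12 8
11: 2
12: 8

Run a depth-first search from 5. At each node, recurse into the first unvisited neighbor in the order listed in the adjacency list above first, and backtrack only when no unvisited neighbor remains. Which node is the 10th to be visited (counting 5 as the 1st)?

Visit 5
5 → 0
5 → 4
4 → 8
8 → 12
4 → 7
5 → 10
10 → 11
11 → 2
2 → 9
5 → 6
6 → 3
3 → 1

Visit order: 5, 0, 4, 8, 12, 7, 10, 11, 2, 9, 6, 3, 1

9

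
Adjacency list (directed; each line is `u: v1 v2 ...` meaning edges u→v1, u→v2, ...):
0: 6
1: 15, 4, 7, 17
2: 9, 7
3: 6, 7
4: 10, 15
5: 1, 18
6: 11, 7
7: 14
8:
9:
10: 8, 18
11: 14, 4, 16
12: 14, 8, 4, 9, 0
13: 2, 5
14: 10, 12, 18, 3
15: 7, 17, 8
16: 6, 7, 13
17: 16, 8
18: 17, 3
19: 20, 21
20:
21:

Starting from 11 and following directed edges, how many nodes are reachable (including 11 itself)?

BFS from 11 visits: 11, 16, 14, 4, 13, 7, 6, 18, 12, 10, 3, 15, 5, 2, 17, 9, 8, 0, 1
Reachable nodes: 19 of 22 total.

19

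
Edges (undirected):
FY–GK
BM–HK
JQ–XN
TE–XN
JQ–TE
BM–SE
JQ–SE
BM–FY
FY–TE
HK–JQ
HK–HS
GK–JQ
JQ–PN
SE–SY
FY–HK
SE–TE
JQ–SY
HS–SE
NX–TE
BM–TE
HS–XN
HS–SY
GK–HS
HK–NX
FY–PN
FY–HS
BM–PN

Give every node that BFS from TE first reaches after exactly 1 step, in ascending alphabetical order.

BM, FY, JQ, NX, SE, XN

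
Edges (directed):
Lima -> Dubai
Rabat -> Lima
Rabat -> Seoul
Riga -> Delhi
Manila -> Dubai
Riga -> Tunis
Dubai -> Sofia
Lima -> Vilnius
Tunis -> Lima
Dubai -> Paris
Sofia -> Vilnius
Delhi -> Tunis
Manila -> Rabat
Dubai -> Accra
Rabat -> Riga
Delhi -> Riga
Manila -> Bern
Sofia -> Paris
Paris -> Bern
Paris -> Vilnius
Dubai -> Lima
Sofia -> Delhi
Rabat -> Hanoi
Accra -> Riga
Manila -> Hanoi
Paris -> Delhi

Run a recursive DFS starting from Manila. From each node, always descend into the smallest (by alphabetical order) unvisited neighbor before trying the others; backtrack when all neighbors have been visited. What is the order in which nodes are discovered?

Visit Manila
Manila → Bern
Manila → Dubai
Dubai → Accra
Accra → Riga
Riga → Delhi
Delhi → Tunis
Tunis → Lima
Lima → Vilnius
Dubai → Paris
Dubai → Sofia
Manila → Hanoi
Manila → Rabat
Rabat → Seoul

Manila Bern Dubai Accra Riga Delhi Tunis Lima Vilnius Paris Sofia Hanoi Rabat Seoul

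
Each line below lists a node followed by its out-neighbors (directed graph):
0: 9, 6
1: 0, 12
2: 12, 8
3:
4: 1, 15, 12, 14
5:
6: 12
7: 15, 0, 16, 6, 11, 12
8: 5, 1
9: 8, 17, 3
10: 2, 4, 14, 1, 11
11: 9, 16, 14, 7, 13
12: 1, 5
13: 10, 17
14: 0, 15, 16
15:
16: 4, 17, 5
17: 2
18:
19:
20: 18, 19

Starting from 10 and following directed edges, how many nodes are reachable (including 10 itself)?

BFS from 10 visits: 10, 2, 4, 14, 1, 11, 12, 8, 15, 0, 16, 9, 7, 13, 5, 6, 17, 3
Reachable nodes: 18 of 21 total.

18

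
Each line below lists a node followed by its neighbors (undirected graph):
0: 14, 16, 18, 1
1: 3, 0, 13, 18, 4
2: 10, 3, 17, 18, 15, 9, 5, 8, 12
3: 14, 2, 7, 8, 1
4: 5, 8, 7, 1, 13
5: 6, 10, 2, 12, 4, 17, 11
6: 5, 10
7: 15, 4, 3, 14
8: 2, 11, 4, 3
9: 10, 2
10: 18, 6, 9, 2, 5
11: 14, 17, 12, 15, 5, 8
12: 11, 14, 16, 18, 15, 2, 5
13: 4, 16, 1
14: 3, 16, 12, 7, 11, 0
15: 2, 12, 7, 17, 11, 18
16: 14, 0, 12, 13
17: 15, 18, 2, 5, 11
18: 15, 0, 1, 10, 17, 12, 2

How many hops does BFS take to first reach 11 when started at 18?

2

Level 0: 18
Level 1: 0, 1, 2, 10, 12, 15, 17
Level 2: 3, 4, 5, 6, 7, 8, 9, 11, 13, 14, 16
11 first appears at level 2.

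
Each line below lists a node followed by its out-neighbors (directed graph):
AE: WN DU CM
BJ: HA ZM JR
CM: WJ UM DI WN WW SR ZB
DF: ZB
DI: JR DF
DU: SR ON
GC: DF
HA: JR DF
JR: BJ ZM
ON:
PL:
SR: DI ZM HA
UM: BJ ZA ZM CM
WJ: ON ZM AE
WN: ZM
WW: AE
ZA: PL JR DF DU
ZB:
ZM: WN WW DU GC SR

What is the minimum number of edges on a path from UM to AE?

Level 0: UM
Level 1: BJ, CM, ZA, ZM
Level 2: DF, DI, DU, GC, HA, JR, PL, SR, WJ, WN, WW, ZB
Level 3: AE, ON
AE first appears at level 3.

3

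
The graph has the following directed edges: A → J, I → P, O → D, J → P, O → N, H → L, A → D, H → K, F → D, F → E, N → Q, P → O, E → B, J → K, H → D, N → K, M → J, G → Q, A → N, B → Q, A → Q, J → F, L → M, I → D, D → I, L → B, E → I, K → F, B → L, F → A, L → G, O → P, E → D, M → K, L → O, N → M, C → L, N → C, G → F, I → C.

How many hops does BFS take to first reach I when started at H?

Level 0: H
Level 1: D, K, L
Level 2: B, F, G, I, M, O
Level 3: A, C, E, J, N, P, Q
I first appears at level 2.

2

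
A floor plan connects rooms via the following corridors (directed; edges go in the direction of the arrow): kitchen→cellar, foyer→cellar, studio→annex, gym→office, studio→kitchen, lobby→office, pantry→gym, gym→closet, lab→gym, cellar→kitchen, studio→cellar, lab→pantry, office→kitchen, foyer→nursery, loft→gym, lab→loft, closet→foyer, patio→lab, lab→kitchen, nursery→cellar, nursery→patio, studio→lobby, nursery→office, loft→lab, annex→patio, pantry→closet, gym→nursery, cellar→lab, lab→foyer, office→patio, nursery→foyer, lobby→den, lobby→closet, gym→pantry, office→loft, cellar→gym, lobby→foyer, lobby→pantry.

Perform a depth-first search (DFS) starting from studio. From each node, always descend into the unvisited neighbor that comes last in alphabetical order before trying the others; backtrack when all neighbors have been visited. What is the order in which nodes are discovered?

studio → lobby → pantry → gym → office → patio → lab → loft → kitchen → cellar → foyer → nursery → closet → den → annex

Visit studio
studio → lobby
lobby → pantry
pantry → gym
gym → office
office → patio
patio → lab
lab → loft
lab → kitchen
kitchen → cellar
lab → foyer
foyer → nursery
gym → closet
lobby → den
studio → annex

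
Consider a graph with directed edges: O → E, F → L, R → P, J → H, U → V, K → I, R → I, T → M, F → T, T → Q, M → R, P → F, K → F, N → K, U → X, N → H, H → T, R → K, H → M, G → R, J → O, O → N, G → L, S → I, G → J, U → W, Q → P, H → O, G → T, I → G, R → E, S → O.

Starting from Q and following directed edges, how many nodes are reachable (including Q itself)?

BFS from Q visits: Q, P, F, T, L, M, R, K, I, E, G, J, O, H, N
Reachable nodes: 15 of 20 total.

15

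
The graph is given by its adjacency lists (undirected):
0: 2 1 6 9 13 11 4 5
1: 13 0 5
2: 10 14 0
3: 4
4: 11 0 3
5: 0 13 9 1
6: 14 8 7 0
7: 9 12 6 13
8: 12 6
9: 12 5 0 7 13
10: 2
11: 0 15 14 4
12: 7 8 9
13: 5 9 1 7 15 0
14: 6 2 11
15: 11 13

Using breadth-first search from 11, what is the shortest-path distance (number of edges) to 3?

2

Level 0: 11
Level 1: 0, 4, 14, 15
Level 2: 1, 2, 3, 5, 6, 9, 13
Level 3: 7, 8, 10, 12
3 first appears at level 2.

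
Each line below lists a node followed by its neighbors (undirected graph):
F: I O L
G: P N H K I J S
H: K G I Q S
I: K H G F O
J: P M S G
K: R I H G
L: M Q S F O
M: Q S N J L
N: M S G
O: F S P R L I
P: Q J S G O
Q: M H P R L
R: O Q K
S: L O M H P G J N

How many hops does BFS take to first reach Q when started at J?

2

Level 0: J
Level 1: G, M, P, S
Level 2: H, I, K, L, N, O, Q
Level 3: F, R
Q first appears at level 2.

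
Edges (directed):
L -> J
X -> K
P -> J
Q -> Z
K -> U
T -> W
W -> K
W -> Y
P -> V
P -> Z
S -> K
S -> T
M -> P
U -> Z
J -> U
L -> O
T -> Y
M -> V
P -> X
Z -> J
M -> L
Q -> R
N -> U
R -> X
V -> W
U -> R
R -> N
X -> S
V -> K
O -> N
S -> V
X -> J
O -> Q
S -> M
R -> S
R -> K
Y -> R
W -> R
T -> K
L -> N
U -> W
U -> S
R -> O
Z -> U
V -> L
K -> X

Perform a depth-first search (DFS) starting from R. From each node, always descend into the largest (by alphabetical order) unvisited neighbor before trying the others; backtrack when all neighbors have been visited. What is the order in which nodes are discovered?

Visit R
R → X
X → S
S → V
V → W
W → Y
W → K
K → U
U → Z
Z → J
V → L
L → O
O → Q
O → N
S → T
S → M
M → P

R → X → S → V → W → Y → K → U → Z → J → L → O → Q → N → T → M → P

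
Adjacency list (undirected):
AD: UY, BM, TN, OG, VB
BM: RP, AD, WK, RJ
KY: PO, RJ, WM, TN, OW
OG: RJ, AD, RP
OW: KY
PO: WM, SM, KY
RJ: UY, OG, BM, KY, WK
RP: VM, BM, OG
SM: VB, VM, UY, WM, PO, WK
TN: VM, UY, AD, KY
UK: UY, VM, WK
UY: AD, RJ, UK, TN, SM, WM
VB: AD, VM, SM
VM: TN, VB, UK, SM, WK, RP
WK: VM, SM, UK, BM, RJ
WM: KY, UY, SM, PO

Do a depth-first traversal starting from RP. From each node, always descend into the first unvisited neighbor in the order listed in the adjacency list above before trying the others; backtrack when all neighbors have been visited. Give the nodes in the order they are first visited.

Visit RP
RP → VM
VM → TN
TN → UY
UY → AD
AD → BM
BM → WK
WK → SM
SM → VB
SM → WM
WM → KY
KY → PO
KY → RJ
RJ → OG
KY → OW
WK → UK

RP -> VM -> TN -> UY -> AD -> BM -> WK -> SM -> VB -> WM -> KY -> PO -> RJ -> OG -> OW -> UK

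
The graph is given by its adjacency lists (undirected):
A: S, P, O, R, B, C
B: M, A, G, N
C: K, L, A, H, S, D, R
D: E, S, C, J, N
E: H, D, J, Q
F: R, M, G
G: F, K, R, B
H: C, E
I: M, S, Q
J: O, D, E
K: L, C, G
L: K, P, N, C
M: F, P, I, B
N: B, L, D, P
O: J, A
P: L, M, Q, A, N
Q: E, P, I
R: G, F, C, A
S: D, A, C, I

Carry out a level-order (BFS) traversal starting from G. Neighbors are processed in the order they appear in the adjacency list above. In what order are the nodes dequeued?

G -> F -> K -> R -> B -> M -> L -> C -> A -> N -> P -> I -> H -> S -> D -> O -> Q -> E -> J

Visit G; enqueue F, K, R, B → queue [F, K, R, B]
Visit F; enqueue M → queue [K, R, B, M]
Visit K; enqueue L, C → queue [R, B, M, L, C]
Visit R; enqueue A → queue [B, M, L, C, A]
Visit B; enqueue N → queue [M, L, C, A, N]
Visit M; enqueue P, I → queue [L, C, A, N, P, I]
Visit L → queue [C, A, N, P, I]
Visit C; enqueue H, S, D → queue [A, N, P, I, H, S, D]
Visit A; enqueue O → queue [N, P, I, H, S, D, O]
Visit N → queue [P, I, H, S, D, O]
Visit P; enqueue Q → queue [I, H, S, D, O, Q]
Visit I → queue [H, S, D, O, Q]
Visit H; enqueue E → queue [S, D, O, Q, E]
Visit S → queue [D, O, Q, E]
Visit D; enqueue J → queue [O, Q, E, J]
Visit O → queue [Q, E, J]
Visit Q → queue [E, J]
Visit E → queue [J]
Visit J → queue []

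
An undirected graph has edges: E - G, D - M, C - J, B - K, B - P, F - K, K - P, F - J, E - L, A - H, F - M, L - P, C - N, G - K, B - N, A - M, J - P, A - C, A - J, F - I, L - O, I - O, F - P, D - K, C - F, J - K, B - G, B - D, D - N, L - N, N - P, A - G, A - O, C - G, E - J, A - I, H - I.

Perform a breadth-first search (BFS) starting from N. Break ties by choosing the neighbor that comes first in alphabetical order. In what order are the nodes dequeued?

N B C D L P G K A F J M E O H I

Visit N; enqueue B, C, D, L, P → queue [B, C, D, L, P]
Visit B; enqueue G, K → queue [C, D, L, P, G, K]
Visit C; enqueue A, F, J → queue [D, L, P, G, K, A, F, J]
Visit D; enqueue M → queue [L, P, G, K, A, F, J, M]
Visit L; enqueue E, O → queue [P, G, K, A, F, J, M, E, O]
Visit P → queue [G, K, A, F, J, M, E, O]
Visit G → queue [K, A, F, J, M, E, O]
Visit K → queue [A, F, J, M, E, O]
Visit A; enqueue H, I → queue [F, J, M, E, O, H, I]
Visit F → queue [J, M, E, O, H, I]
Visit J → queue [M, E, O, H, I]
Visit M → queue [E, O, H, I]
Visit E → queue [O, H, I]
Visit O → queue [H, I]
Visit H → queue [I]
Visit I → queue []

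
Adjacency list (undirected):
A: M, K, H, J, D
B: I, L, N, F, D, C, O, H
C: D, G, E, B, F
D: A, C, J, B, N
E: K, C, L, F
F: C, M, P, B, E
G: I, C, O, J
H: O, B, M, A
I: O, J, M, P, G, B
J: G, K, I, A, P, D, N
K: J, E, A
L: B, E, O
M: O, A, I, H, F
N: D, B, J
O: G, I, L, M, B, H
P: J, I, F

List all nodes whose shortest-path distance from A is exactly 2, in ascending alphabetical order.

Level 0: A
Level 1: D, H, J, K, M
Level 2: B, C, E, F, G, I, N, O, P
Level 3: L

B, C, E, F, G, I, N, O, P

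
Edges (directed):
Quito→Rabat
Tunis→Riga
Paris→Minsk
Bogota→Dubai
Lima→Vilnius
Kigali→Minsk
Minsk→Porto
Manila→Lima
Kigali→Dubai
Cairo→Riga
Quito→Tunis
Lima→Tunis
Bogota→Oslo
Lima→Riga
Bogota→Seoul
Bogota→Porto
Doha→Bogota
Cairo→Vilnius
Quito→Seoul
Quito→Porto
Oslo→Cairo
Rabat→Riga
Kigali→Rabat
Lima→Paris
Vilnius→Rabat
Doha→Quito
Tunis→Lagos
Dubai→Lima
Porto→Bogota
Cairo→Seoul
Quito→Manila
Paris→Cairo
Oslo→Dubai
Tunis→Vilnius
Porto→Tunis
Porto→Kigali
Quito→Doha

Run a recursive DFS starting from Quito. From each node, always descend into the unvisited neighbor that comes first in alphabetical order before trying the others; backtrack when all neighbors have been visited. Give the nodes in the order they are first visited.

Quito, Doha, Bogota, Dubai, Lima, Paris, Cairo, Riga, Seoul, Vilnius, Rabat, Minsk, Porto, Kigali, Tunis, Lagos, Oslo, Manila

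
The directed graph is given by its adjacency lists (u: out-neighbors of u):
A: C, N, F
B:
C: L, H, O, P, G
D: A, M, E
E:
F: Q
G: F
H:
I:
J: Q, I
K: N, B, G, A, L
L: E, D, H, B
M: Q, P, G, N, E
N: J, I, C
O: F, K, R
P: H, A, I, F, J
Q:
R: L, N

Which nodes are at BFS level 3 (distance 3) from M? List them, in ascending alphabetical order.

Level 0: M
Level 1: E, G, N, P, Q
Level 2: A, C, F, H, I, J
Level 3: L, O
Level 4: B, D, K, R

L, O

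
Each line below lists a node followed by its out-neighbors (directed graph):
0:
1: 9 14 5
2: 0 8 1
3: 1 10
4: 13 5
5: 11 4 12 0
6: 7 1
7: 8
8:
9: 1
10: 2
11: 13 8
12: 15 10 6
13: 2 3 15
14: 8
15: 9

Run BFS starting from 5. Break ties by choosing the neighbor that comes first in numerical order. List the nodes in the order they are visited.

Visit 5; enqueue 0, 4, 11, 12 → queue [0, 4, 11, 12]
Visit 0 → queue [4, 11, 12]
Visit 4; enqueue 13 → queue [11, 12, 13]
Visit 11; enqueue 8 → queue [12, 13, 8]
Visit 12; enqueue 6, 10, 15 → queue [13, 8, 6, 10, 15]
Visit 13; enqueue 2, 3 → queue [8, 6, 10, 15, 2, 3]
Visit 8 → queue [6, 10, 15, 2, 3]
Visit 6; enqueue 1, 7 → queue [10, 15, 2, 3, 1, 7]
Visit 10 → queue [15, 2, 3, 1, 7]
Visit 15; enqueue 9 → queue [2, 3, 1, 7, 9]
Visit 2 → queue [3, 1, 7, 9]
Visit 3 → queue [1, 7, 9]
Visit 1; enqueue 14 → queue [7, 9, 14]
Visit 7 → queue [9, 14]
Visit 9 → queue [14]
Visit 14 → queue []

5, 0, 4, 11, 12, 13, 8, 6, 10, 15, 2, 3, 1, 7, 9, 14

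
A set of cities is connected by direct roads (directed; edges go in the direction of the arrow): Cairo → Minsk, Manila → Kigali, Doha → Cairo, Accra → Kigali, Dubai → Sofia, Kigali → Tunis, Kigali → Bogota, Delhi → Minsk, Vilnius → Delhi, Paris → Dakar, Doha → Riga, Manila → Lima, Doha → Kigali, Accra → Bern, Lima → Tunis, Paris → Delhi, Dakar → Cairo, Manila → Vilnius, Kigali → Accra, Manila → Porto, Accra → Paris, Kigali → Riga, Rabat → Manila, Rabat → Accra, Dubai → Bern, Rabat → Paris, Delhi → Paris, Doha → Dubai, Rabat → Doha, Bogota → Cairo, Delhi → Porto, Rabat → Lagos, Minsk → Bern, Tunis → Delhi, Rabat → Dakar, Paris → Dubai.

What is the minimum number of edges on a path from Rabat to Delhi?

Level 0: Rabat
Level 1: Accra, Dakar, Doha, Lagos, Manila, Paris
Level 2: Bern, Cairo, Delhi, Dubai, Kigali, Lima, Porto, Riga, Vilnius
Level 3: Bogota, Minsk, Sofia, Tunis
Delhi first appears at level 2.

2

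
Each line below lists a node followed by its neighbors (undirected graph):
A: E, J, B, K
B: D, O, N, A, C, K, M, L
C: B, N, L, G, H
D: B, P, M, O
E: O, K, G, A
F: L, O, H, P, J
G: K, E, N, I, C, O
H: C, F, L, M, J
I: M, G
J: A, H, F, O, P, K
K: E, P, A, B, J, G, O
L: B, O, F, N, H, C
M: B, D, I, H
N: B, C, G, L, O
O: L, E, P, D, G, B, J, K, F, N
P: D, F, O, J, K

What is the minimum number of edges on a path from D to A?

2

Level 0: D
Level 1: B, M, O, P
Level 2: A, C, E, F, G, H, I, J, K, L, N
A first appears at level 2.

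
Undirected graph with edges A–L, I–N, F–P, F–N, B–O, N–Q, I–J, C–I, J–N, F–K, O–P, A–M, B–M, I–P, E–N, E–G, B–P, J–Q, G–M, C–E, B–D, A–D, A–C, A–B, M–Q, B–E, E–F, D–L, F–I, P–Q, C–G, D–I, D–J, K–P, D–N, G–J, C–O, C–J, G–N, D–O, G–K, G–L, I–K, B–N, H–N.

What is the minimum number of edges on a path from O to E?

2

Level 0: O
Level 1: B, C, D, P
Level 2: A, E, F, G, I, J, K, L, M, N, Q
Level 3: H
E first appears at level 2.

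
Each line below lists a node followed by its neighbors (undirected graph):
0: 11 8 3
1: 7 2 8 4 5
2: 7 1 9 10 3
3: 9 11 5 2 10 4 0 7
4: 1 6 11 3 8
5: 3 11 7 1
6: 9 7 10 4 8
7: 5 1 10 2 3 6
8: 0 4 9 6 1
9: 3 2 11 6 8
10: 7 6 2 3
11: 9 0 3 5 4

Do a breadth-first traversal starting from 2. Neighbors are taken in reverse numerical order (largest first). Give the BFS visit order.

2, 10, 9, 7, 3, 1, 6, 11, 8, 5, 4, 0

Visit 2; enqueue 10, 9, 7, 3, 1 → queue [10, 9, 7, 3, 1]
Visit 10; enqueue 6 → queue [9, 7, 3, 1, 6]
Visit 9; enqueue 11, 8 → queue [7, 3, 1, 6, 11, 8]
Visit 7; enqueue 5 → queue [3, 1, 6, 11, 8, 5]
Visit 3; enqueue 4, 0 → queue [1, 6, 11, 8, 5, 4, 0]
Visit 1 → queue [6, 11, 8, 5, 4, 0]
Visit 6 → queue [11, 8, 5, 4, 0]
Visit 11 → queue [8, 5, 4, 0]
Visit 8 → queue [5, 4, 0]
Visit 5 → queue [4, 0]
Visit 4 → queue [0]
Visit 0 → queue []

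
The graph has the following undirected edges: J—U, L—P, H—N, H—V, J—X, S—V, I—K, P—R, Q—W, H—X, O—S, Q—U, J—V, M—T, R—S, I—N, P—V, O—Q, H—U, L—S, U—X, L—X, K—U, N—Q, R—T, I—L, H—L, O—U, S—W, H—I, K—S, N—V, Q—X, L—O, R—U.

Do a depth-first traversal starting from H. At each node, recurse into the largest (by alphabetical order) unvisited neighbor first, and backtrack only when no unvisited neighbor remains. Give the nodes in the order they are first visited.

H X U R T M S W Q O L P V N I K J

Visit H
H → X
X → U
U → R
R → T
T → M
R → S
S → W
W → Q
Q → O
O → L
L → P
P → V
V → N
N → I
I → K
V → J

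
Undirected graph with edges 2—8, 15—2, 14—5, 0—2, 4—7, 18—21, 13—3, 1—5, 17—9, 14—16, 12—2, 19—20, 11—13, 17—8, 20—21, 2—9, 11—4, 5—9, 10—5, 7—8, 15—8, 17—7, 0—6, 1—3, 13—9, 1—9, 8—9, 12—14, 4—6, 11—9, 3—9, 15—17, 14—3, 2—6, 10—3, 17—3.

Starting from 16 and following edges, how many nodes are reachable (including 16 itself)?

18

BFS from 16 visits: 16, 14, 12, 5, 3, 2, 10, 9, 1, 17, 13, 15, 8, 6, 0, 11, 7, 4
Reachable nodes: 18 of 22 total.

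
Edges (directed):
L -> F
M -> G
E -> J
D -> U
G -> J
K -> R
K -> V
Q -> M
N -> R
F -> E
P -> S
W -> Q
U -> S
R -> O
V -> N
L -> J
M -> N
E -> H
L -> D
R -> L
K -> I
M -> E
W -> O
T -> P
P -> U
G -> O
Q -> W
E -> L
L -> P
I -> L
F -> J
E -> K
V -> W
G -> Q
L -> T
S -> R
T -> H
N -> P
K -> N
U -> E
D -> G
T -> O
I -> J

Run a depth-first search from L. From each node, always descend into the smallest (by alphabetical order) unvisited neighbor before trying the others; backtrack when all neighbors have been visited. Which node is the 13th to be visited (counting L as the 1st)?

Visit L
L → D
D → G
G → J
G → O
G → Q
Q → M
M → E
E → H
E → K
K → I
K → N
N → P
P → S
S → R
P → U
K → V
V → W
L → F
L → T

Visit order: L, D, G, J, O, Q, M, E, H, K, I, N, P, S, R, U, V, W, F, T

P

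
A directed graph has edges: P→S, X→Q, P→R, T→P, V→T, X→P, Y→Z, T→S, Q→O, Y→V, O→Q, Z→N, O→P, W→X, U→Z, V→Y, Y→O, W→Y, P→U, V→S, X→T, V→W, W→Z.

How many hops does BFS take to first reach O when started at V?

2

Level 0: V
Level 1: S, T, W, Y
Level 2: O, P, X, Z
Level 3: N, Q, R, U
O first appears at level 2.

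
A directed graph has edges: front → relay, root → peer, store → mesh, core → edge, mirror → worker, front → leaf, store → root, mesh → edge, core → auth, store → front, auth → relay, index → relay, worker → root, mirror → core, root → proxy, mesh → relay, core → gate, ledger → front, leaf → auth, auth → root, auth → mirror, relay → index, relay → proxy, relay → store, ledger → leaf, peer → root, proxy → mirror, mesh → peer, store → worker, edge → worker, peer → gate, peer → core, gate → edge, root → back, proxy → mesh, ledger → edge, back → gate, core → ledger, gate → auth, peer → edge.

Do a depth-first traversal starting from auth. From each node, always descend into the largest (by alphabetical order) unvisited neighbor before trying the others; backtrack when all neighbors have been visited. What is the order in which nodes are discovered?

auth, root, proxy, mirror, worker, core, ledger, leaf, front, relay, store, mesh, peer, gate, edge, index, back

Visit auth
auth → root
root → proxy
proxy → mirror
mirror → worker
mirror → core
core → ledger
ledger → leaf
ledger → front
front → relay
relay → store
store → mesh
mesh → peer
peer → gate
gate → edge
relay → index
root → back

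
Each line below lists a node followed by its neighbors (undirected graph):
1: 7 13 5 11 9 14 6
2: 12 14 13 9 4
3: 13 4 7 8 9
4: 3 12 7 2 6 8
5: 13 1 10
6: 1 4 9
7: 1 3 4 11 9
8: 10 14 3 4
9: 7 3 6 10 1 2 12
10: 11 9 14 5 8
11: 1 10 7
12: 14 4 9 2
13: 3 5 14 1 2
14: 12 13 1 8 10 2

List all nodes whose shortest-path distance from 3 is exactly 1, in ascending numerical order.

4, 7, 8, 9, 13

Level 0: 3
Level 1: 4, 7, 8, 9, 13
Level 2: 1, 2, 5, 6, 10, 11, 12, 14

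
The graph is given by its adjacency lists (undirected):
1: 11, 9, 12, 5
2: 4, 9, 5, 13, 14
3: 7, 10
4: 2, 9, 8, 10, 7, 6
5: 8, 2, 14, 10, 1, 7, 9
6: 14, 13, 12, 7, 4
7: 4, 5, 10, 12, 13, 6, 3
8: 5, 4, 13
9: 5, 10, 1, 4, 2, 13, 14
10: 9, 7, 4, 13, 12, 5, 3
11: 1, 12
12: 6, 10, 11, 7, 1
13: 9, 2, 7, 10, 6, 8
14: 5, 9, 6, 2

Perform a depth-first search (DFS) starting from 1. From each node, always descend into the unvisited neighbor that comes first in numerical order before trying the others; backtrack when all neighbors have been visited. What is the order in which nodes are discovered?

Visit 1
1 → 5
5 → 2
2 → 4
4 → 6
6 → 7
7 → 3
3 → 10
10 → 9
9 → 13
13 → 8
9 → 14
10 → 12
12 → 11

1, 5, 2, 4, 6, 7, 3, 10, 9, 13, 8, 14, 12, 11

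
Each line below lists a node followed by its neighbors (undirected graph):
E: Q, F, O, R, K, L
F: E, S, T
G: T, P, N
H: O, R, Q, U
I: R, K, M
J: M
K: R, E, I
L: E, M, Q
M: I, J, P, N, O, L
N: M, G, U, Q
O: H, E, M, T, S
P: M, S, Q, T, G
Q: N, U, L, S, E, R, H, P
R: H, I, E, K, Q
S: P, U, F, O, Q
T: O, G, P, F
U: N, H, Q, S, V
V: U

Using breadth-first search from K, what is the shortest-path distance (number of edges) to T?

Level 0: K
Level 1: E, I, R
Level 2: F, H, L, M, O, Q
Level 3: J, N, P, S, T, U
Level 4: G, V
T first appears at level 3.

3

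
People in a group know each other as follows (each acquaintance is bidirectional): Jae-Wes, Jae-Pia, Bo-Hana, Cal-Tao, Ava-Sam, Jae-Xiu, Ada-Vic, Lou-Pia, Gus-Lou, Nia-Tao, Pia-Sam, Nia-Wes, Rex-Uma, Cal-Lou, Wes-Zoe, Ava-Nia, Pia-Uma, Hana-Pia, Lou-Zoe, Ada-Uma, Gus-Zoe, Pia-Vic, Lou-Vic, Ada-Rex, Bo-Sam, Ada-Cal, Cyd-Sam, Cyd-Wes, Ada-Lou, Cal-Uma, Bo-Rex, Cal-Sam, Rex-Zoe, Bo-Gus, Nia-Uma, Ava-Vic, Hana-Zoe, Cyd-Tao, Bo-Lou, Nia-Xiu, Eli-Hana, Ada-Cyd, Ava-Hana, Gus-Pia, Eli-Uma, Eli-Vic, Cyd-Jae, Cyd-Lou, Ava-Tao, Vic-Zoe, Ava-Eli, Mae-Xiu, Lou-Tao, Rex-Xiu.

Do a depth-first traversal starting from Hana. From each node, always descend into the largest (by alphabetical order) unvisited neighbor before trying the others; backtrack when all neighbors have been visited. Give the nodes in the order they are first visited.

Hana → Zoe → Wes → Nia → Xiu → Rex → Uma → Pia → Vic → Lou → Tao → Cyd → Sam → Cal → Ada → Bo → Gus → Ava → Eli → Jae → Mae

Visit Hana
Hana → Zoe
Zoe → Wes
Wes → Nia
Nia → Xiu
Xiu → Rex
Rex → Uma
Uma → Pia
Pia → Vic
Vic → Lou
Lou → Tao
Tao → Cyd
Cyd → Sam
Sam → Cal
Cal → Ada
Sam → Bo
Bo → Gus
Sam → Ava
Ava → Eli
Cyd → Jae
Xiu → Mae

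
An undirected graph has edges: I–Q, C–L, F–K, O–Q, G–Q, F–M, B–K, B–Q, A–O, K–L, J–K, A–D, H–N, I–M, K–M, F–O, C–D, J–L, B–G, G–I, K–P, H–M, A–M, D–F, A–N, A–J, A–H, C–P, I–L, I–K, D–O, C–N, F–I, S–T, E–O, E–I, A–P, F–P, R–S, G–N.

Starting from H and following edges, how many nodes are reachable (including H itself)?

BFS from H visits: H, A, M, N, D, J, O, P, F, I, K, C, G, L, E, Q, B
Reachable nodes: 17 of 20 total.

17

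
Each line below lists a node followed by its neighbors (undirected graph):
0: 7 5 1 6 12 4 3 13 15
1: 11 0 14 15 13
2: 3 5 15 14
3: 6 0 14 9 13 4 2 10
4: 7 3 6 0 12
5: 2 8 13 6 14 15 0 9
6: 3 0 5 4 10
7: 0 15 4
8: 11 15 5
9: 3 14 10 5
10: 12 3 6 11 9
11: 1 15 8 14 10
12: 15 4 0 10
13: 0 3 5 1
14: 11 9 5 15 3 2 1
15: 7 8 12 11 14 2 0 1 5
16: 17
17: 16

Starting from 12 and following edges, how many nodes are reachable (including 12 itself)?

16

BFS from 12 visits: 12, 15, 4, 0, 10, 7, 8, 11, 14, 2, 1, 5, 3, 6, 13, 9
Reachable nodes: 16 of 18 total.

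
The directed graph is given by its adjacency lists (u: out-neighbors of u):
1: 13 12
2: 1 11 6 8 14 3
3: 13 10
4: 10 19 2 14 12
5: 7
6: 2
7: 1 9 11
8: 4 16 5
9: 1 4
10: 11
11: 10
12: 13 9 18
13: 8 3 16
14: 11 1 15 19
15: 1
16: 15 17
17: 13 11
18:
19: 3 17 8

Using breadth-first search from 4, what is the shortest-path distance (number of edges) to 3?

2

Level 0: 4
Level 1: 2, 10, 12, 14, 19
Level 2: 1, 3, 6, 8, 9, 11, 13, 15, 17, 18
Level 3: 5, 16
Level 4: 7
3 first appears at level 2.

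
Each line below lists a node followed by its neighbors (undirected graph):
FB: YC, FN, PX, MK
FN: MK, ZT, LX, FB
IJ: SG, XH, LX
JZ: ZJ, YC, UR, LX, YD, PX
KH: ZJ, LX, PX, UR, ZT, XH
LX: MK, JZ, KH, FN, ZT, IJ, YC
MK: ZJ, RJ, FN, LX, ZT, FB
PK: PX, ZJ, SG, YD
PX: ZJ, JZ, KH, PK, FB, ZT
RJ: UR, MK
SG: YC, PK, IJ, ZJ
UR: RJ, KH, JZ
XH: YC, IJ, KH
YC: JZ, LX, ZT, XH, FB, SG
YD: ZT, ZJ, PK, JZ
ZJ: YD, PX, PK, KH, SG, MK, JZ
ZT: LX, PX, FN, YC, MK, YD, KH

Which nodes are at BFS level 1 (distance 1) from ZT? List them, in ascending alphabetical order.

FN, KH, LX, MK, PX, YC, YD

Level 0: ZT
Level 1: FN, KH, LX, MK, PX, YC, YD
Level 2: FB, IJ, JZ, PK, RJ, SG, UR, XH, ZJ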